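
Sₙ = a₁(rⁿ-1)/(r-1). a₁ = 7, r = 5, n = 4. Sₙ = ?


Sₙ = 7×(5^4 - 1)/(5 - 1)
= 7×(625 - 1)/4
= 7×624/4
= 1092

S_4 = 1092


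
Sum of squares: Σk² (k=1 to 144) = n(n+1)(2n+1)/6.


n = 144
n(n+1)(2n+1)/6 = 144×145×289/6
= 6034320/6 = 1005720

Σk² = 1005720


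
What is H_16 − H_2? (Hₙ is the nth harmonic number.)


Σₖ₌3^16 1/k = 1/3 + 1/4 + 1/5 + ... + 1/16
= 1355479/720720
≈ 1.8807

Sum = 1355479/720720 ≈ 1.8807


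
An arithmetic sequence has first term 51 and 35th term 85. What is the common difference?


d = (aₙ - a₁)/(n-1)
= (85 - 51)/(35-1)
= 34/34 = 1

d = 1


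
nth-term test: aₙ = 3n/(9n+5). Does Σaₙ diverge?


lim(n→∞) 3n/(9n+5) = 3/9 = 1/3  (divide numerator and denominator by n)
lim aₙ = 1/3 ≠ 0 → series DIVERGES

Diverges (lim aₙ = 1/3 ≠ 0)


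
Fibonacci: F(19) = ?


Fibonacci sequence: 1, 1, 2, 3, 5, 8, 13, 21, 34, 55, 89, ...
F(19) = 4181

F(19) = 4181


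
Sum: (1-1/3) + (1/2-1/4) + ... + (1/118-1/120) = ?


Telescoping with gap 2: two head and two tail terms survive.
= (1 + 1/2) - (1/119 + 1/120)
= 3/2 - 1/119 - 1/120 = 21181/14280

Sum = 21181/14280


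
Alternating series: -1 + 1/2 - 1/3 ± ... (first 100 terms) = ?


S = -1 + 1/2 - 1/3 + 1/4 - 1/5 + 1/6 - 1/7 + 1/8 ± ...
= -0.6882
(Full series converges to -ln(2) ≈ -0.6931)

S_100 = -0.6882


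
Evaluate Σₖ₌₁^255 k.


n(n+1)/2 = 255×256/2 = 65280/2 = 32640

Σk = 32640


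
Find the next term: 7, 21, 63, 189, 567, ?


Pattern: geometric (r=3)
Terms: 7, 21, 63, 189, 567
Next term = 1701

Next term = 1701


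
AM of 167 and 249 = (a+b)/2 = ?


AM = (167 + 249)/2 = 416/2 = 208

AM = 208


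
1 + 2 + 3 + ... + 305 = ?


n(n+1)/2 = 305×306/2 = 93330/2 = 46665

Σk = 46665


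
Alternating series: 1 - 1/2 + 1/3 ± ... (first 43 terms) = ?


S = 1 - 1/2 + 1/3 - 1/4 + 1/5 - 1/6 + 1/7 - 1/8 ± ...
= 0.7046
(Full series converges to +ln(2) ≈ +0.6931)

S_43 = 0.7046


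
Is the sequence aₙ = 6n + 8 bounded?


aₙ = 6n + 8 → as n→∞, aₙ→∞
No finite upper bound exists
The sequence is UNBOUNDED

Unbounded (aₙ → ∞ as n → ∞)


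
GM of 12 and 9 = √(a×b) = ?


GM = √(12×9) = √108 = 10.3923

GM = 10.3923


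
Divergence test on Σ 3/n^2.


lim(n→∞) 3/n^2 = 0
lim aₙ = 0 → nth-term test is INCONCLUSIVE
(Need other tests; this is actually a convergent p-series with p=2 > 1)

Inconclusive (lim aₙ = 0; need another test)


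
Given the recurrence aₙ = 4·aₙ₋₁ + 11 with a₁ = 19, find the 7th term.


Computing step by step:
a_1 = 19
a_2 = 87
a_3 = 359
a_4 = 1447
a_5 = 5799
a_6 = 23207
a_7 = 92839


a_7 = 92839


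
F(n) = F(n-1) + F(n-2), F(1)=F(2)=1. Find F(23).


Fibonacci sequence: 1, 1, 2, 3, 5, 8, 13, 21, 34, 55, 89, ...
F(23) = 28657

F(23) = 28657


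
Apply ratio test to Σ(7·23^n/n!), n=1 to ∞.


aₙ = 7·23^n/n!
a_{n+1}/aₙ = 23^(n+1)/(n+1)! × n!/23^n  (constant 7 cancels)
= 23/(n+1)
L = lim(n→∞) 23/(n+1) = 0
L < 1 → series CONVERGES

Converges (ratio test: L = 0 < 1)


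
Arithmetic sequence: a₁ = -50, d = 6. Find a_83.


aₙ = a₁ + (n-1)d
= -50 + (83-1)×6
= -50 + 492
= 442

a_83 = 442


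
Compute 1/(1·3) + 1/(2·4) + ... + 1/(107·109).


1/(k(k+2)) = (1/2)·(1/k - 1/(k+2)) (partial fractions)
Telescoping: Σ = (1/2)·(1 + 1/2 - 1/108 - 1/109) = 17441/23544

Sum = 17441/23544


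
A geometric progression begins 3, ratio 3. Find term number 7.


aₙ = a₁·r^(n-1)
= 3×3^6
= 3×729
= 2187

a_7 = 2187


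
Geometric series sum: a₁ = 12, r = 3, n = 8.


Sₙ = 12×(3^8 - 1)/(3 - 1)
= 12×(6561 - 1)/2
= 12×6560/2
= 39360

S_8 = 39360


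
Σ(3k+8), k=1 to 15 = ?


Σ(3k+8) = 3·Σk + 8·n
= 3·120 + 8·15
= 360 + 120 = 480

Σ = 480


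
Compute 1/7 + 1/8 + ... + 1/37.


Σₖ₌7^37 1/k = 1/7 + 1/8 + 1/9 + ... + 1/37
= 850782285001393/485721041551200
≈ 1.7516

Sum = 850782285001393/485721041551200 ≈ 1.7516


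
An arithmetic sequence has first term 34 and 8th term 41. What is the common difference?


d = (aₙ - a₁)/(n-1)
= (41 - 34)/(8-1)
= 7/7 = 1

d = 1


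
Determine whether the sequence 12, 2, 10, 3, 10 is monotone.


Differences: -10, 8, -7, 7
Difference at position 2 is +8 (> 0) but position 1 is -10 (< 0) — sequence both rises and falls
→ NOT monotonic

Not monotonic


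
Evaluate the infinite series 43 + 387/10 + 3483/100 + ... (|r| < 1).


S∞ = a₁/(1-r) = 43/(1 - 9/10)
= 43/(1/10)
= 430

S∞ = 430


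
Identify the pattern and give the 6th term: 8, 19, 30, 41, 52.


Pattern: arithmetic (d=11)
Terms: 8, 19, 30, 41, 52
Next term = 63

Next term = 63


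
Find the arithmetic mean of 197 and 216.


AM = (197 + 216)/2 = 413/2 = 206.5

AM = 206.5


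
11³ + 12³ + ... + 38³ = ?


Σₖ₌11^38 k³ = [38·39/2]² − [10·11/2]²
= 549081 − 3025 = 546056

Σk³ = 546056


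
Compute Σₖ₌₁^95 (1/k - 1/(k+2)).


Telescoping with gap 2: two head and two tail terms survive.
= (1 + 1/2) - (1/96 + 1/97)
= 3/2 - 1/96 - 1/97 = 13775/9312

Sum = 13775/9312


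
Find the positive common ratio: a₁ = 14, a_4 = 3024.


r^(n-1) = aₙ/a₁
r^3 = 3024/14 = 216
r = 216^(1/3)
= 6

r = 6


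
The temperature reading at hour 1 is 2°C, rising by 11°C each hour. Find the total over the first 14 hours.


aₙ = 2 + (14-1)×11 = 145
Sₙ = n(a₁+aₙ)/2 = 14×(2+145)/2
= 14×147/2 = 1029

S_14 = 1029


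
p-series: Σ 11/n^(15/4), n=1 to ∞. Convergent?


p-series test: Σ c/n^p converges if p > 1, diverges if p ≤ 1 (constant c > 0 doesn't affect convergence).
p = 15/4
15/4 > 1 → CONVERGES

Converges (p = 15/4 > 1)


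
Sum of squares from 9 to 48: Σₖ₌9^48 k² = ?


Σₖ₌9^48 k² = Σₖ₌₁^48 k² − Σₖ₌₁^8 k²
= 48·49·97/6 − 8·9·17/6
= 38024 − 204 = 37820

Σk² = 37820


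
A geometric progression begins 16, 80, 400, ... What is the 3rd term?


aₙ = a₁·r^(n-1)
= 16×5^2
= 16×25
= 400

a_3 = 400


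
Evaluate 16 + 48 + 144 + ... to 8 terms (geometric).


Sₙ = 16×(3^8 - 1)/(3 - 1)
= 16×(6561 - 1)/2
= 16×6560/2
= 52480

S_8 = 52480


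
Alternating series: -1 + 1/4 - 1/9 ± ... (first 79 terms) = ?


S = -1 + 1/4 - 1/9 + 1/16 - 1/25 + 1/36 - 1/49 + 1/64 ± ...
= -0.8225
(Full series converges to -π²/12 ≈ -0.8225)

S_79 = -0.8225


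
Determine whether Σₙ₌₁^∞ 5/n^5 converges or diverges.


p-series test: Σ c/n^p converges if p > 1, diverges if p ≤ 1 (constant c > 0 doesn't affect convergence).
p = 5
5 > 1 → CONVERGES

Converges (p = 5 > 1)


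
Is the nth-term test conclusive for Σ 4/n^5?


lim(n→∞) 4/n^5 = 0
lim aₙ = 0 → nth-term test is INCONCLUSIVE
(Need other tests; this is actually a convergent p-series with p=5 > 1)

Inconclusive (lim aₙ = 0; need another test)


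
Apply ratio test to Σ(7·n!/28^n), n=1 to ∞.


aₙ = 7·n!/28^n
a_{n+1}/aₙ = (n+1)!/28^(n+1) × 28^n/n!  (constant 7 cancels)
= (n+1)/28
L = lim(n→∞) (n+1)/28 = ∞
L > 1 → series DIVERGES

Diverges (ratio test: L = ∞ > 1)


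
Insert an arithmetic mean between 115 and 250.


AM = (115 + 250)/2 = 365/2 = 182.5

AM = 182.5


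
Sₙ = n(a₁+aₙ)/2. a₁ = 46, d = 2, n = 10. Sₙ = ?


aₙ = 46 + (10-1)×2 = 64
Sₙ = n(a₁+aₙ)/2 = 10×(46+64)/2
= 10×110/2 = 550

S_10 = 550


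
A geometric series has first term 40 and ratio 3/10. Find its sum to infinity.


S∞ = a₁/(1-r) = 40/(1 - 3/10)
= 40/(7/10)
= 400/7

S∞ = 400/7


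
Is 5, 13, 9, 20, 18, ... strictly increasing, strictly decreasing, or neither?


Differences: 8, -4, 11, -2
Difference at position 1 is +8 (> 0) but position 2 is -4 (< 0) — sequence both rises and falls
→ NOT monotonic

Not monotonic


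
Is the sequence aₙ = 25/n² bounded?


a₁ = 25, a₂ = 25/4, a₃ = 25/9, ...
0 < aₙ ≤ 25 for all n ≥ 1
The sequence IS bounded

Bounded (0 < aₙ ≤ 25)


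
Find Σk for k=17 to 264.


Σₖ₌17^264 k = Σₖ₌₁^264 k − Σₖ₌₁^16 k
= 264·265/2 − 16·17/2
= 34980 − 136 = 34844

Σk = 34844


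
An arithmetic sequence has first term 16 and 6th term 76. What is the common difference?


d = (aₙ - a₁)/(n-1)
= (76 - 16)/(6-1)
= 60/5 = 12

d = 12


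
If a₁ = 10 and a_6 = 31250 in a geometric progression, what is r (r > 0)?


r^(n-1) = aₙ/a₁
r^5 = 31250/10 = 3125
r = 3125^(1/5)
= 5

r = 5


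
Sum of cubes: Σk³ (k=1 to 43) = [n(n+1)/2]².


n(n+1)/2 = 43×44/2 = 946
Σk³ = 946² = 894916

Σk³ = 894916


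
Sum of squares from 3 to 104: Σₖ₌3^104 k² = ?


Σₖ₌3^104 k² = Σₖ₌₁^104 k² − Σₖ₌₁^2 k²
= 104·105·209/6 − 2·3·5/6
= 380380 − 5 = 380375

Σk² = 380375


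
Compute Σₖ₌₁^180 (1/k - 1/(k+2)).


Telescoping with gap 2: two head and two tail terms survive.
= (1 + 1/2) - (1/181 + 1/182)
= 3/2 - 1/181 - 1/182 = 24525/16471

Sum = 24525/16471


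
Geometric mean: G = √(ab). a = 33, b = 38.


GM = √(33×38) = √1254 = 35.4119

GM = 35.4119


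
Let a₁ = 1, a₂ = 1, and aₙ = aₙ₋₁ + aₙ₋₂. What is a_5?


Computing iteratively: 1, 1, 2, 3, 5
a_5 = 5

a_5 = 5


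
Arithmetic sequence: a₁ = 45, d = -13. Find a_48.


aₙ = a₁ + (n-1)d
= 45 + (48-1)×-13
= 45 - 611
= -566

a_48 = -566


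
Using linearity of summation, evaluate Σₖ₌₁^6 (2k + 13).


Σ(2k+13) = 2·Σk + 13·n
= 2·21 + 13·6
= 42 + 78 = 120

Σ = 120


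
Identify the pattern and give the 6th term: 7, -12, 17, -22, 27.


Pattern: alternating sign, magnitude arithmetic (d=5)
Terms: 7, -12, 17, -22, 27
Next term = -32

Next term = -32


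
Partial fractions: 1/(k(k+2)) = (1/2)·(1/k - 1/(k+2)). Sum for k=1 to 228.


1/(k(k+2)) = (1/2)·(1/k - 1/(k+2)) (partial fractions)
Telescoping: Σ = (1/2)·(1 + 1/2 - 1/229 - 1/230) = 39273/52670

Sum = 39273/52670


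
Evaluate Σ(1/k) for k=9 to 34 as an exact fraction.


Σₖ₌9^34 1/k = 1/9 + 1/10 + 1/11 + ... + 1/34
= 18383266045129/13127595717600
≈ 1.4004

Sum = 18383266045129/13127595717600 ≈ 1.4004


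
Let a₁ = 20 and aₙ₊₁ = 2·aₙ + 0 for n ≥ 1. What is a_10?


Computing step by step:
a_1 = 20
a_2 = 40
a_3 = 80
a_4 = 160
a_5 = 320
a_6 = 640
a_7 = 1280
a_8 = 2560
a_9 = 5120
a_10 = 10240


a_10 = 10240


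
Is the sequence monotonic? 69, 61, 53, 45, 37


Differences: -8, -8, -8, -8
All differences < 0 → strictly DECREASING

Monotonically decreasing


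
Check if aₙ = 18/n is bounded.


a₁ = 18, a₂ = 18/2, a₃ = 18/3, ...
0 < aₙ ≤ 18 for all n ≥ 1
Lower bound: 0, Upper bound: 18
The sequence IS bounded

Bounded (0 < aₙ ≤ 18)


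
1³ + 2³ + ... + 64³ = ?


n(n+1)/2 = 64×65/2 = 2080
Σk³ = 2080² = 4326400

Σk³ = 4326400


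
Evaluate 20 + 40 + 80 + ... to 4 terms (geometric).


Sₙ = 20×(2^4 - 1)/(2 - 1)
= 20×(16 - 1)/1
= 20×15/1
= 300

S_4 = 300


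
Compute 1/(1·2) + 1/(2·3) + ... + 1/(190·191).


1/(k(k+1)) = 1/k - 1/(k+1) (partial fractions)
Telescoping: Σ = 1 - 1/191 = 190/191

Sum = 190/191


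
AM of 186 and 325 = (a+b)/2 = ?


AM = (186 + 325)/2 = 511/2 = 255.5

AM = 255.5


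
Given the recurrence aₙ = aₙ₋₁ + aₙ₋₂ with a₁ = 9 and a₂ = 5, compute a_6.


Computing iteratively: 9, 5, 14, 19, 33, 52
a_6 = 52

a_6 = 52


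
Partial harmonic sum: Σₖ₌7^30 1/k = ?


Σₖ₌7^30 1/k = 1/7 + 1/8 + 1/9 + ... + 1/30
= 3598413401287/2329089562800
≈ 1.545

Sum = 3598413401287/2329089562800 ≈ 1.545


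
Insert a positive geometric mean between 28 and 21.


GM = √(28×21) = √588 = 24.2487

GM = 24.2487


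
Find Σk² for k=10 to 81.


Σₖ₌10^81 k² = Σₖ₌₁^81 k² − Σₖ₌₁^9 k²
= 81·82·163/6 − 9·10·19/6
= 180441 − 285 = 180156

Σk² = 180156


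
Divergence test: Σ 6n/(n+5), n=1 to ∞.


lim(n→∞) 6n/(n+5) = 6/1 = 6  (divide numerator and denominator by n)
lim aₙ = 6 ≠ 0 → series DIVERGES

Diverges (lim aₙ = 6 ≠ 0)


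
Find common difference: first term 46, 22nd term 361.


d = (aₙ - a₁)/(n-1)
= (361 - 46)/(22-1)
= 315/21 = 15

d = 15


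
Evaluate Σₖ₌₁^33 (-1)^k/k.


S = -1 + 1/2 - 1/3 + 1/4 - 1/5 + 1/6 - 1/7 + 1/8 ± ...
= -0.7081
(Full series converges to -ln(2) ≈ -0.6931)

S_33 = -0.7081


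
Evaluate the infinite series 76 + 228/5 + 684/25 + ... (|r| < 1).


S∞ = a₁/(1-r) = 76/(1 - 3/5)
= 76/(2/5)
= 190

S∞ = 190


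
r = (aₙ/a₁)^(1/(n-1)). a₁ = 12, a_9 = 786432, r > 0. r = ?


r^(n-1) = aₙ/a₁
r^8 = 786432/12 = 65536
r = 65536^(1/8)
= ±4; taking r > 0 gives r = 4

r = 4


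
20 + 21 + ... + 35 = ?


Σₖ₌20^35 k = Σₖ₌₁^35 k − Σₖ₌₁^19 k
= 35·36/2 − 19·20/2
= 630 − 190 = 440

Σk = 440


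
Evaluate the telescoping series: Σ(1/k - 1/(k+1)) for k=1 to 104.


Telescoping: adjacent terms cancel.
= 1/1 - 1/105
= 1 - 1/105 = 104/105

Sum = 104/105


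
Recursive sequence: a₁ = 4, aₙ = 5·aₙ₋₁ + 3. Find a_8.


Computing step by step:
a_1 = 4
a_2 = 23
a_3 = 118
a_4 = 593
a_5 = 2968
a_6 = 14843
a_7 = 74218
a_8 = 371093


a_8 = 371093


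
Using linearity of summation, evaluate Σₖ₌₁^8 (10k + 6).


Σ(10k+6) = 10·Σk + 6·n
= 10·36 + 6·8
= 360 + 48 = 408

Σ = 408


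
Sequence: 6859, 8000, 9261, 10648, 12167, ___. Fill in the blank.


Pattern: perfect cubes: n³
Terms: 6859, 8000, 9261, 10648, 12167
Next term = 13824

Next term = 13824


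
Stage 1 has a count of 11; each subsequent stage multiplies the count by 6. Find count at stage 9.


aₙ = a₁·r^(n-1)
= 11×6^8
= 11×1679616
= 18475776

a_9 = 18475776


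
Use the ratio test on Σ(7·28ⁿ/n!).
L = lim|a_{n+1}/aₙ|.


aₙ = 7·28^n/n!
a_{n+1}/aₙ = 28^(n+1)/(n+1)! × n!/28^n  (constant 7 cancels)
= 28/(n+1)
L = lim(n→∞) 28/(n+1) = 0
L < 1 → series CONVERGES

Converges (ratio test: L = 0 < 1)


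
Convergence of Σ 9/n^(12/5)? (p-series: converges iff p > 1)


p-series test: Σ c/n^p converges if p > 1, diverges if p ≤ 1 (constant c > 0 doesn't affect convergence).
p = 12/5
12/5 > 1 → CONVERGES

Converges (p = 12/5 > 1)


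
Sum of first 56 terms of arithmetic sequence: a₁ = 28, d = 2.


aₙ = 28 + (56-1)×2 = 138
Sₙ = n(a₁+aₙ)/2 = 56×(28+138)/2
= 56×166/2 = 4648

S_56 = 4648


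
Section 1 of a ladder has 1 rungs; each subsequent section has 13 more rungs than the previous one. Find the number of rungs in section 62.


aₙ = a₁ + (n-1)d
= 1 + (62-1)×13
= 1 + 793
= 794

a_62 = 794


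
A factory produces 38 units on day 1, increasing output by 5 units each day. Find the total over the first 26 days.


aₙ = 38 + (26-1)×5 = 163
Sₙ = n(a₁+aₙ)/2 = 26×(38+163)/2
= 26×201/2 = 2613

S_26 = 2613


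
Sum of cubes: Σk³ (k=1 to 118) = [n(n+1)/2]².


n(n+1)/2 = 118×119/2 = 7021
Σk³ = 7021² = 49294441

Σk³ = 49294441


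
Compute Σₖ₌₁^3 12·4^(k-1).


Sₙ = 12×(4^3 - 1)/(4 - 1)
= 12×(64 - 1)/3
= 12×63/3
= 252

S_3 = 252


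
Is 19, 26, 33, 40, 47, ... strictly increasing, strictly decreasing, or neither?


Differences: 7, 7, 7, 7
All differences > 0 → strictly INCREASING

Monotonically increasing


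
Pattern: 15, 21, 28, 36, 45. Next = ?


Pattern: triangular numbers: n(n+1)/2
Terms: 15, 21, 28, 36, 45
Next term = 55

Next term = 55


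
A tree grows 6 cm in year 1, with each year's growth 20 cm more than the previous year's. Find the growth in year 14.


aₙ = a₁ + (n-1)d
= 6 + (14-1)×20
= 6 + 260
= 266

a_14 = 266


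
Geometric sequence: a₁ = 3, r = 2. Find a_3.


aₙ = a₁·r^(n-1)
= 3×2^2
= 3×4
= 12

a_3 = 12


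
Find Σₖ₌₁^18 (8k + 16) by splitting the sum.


Σ(8k+16) = 8·Σk + 16·n
= 8·171 + 16·18
= 1368 + 288 = 1656

Σ = 1656


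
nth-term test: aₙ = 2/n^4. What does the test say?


lim(n→∞) 2/n^4 = 0
lim aₙ = 0 → nth-term test is INCONCLUSIVE
(Need other tests; this is actually a convergent p-series with p=4 > 1)

Inconclusive (lim aₙ = 0; need another test)


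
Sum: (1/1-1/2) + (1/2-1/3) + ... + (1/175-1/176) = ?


Telescoping: adjacent terms cancel.
= 1/1 - 1/176
= 1 - 1/176 = 175/176

Sum = 175/176


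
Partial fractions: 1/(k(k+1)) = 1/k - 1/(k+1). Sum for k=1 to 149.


1/(k(k+1)) = 1/k - 1/(k+1) (partial fractions)
Telescoping: Σ = 1 - 1/150 = 149/150

Sum = 149/150


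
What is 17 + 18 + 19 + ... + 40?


Σₖ₌17^40 k = Σₖ₌₁^40 k − Σₖ₌₁^16 k
= 40·41/2 − 16·17/2
= 820 − 136 = 684

Σk = 684


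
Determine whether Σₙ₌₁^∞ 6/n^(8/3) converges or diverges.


p-series test: Σ c/n^p converges if p > 1, diverges if p ≤ 1 (constant c > 0 doesn't affect convergence).
p = 8/3
8/3 > 1 → CONVERGES

Converges (p = 8/3 > 1)


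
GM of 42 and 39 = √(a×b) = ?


GM = √(42×39) = √1638 = 40.4722

GM = 40.4722


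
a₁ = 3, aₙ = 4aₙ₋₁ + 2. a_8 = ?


Computing step by step:
a_1 = 3
a_2 = 14
a_3 = 58
a_4 = 234
a_5 = 938
a_6 = 3754
a_7 = 15018
a_8 = 60074


a_8 = 60074


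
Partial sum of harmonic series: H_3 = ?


H_3 = 1/1 + 1/2 + 1/3
= 11/6
≈ 1.8333

H_3 = 11/6 ≈ 1.8333


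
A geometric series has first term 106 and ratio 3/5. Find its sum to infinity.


S∞ = a₁/(1-r) = 106/(1 - 3/5)
= 106/(2/5)
= 265

S∞ = 265


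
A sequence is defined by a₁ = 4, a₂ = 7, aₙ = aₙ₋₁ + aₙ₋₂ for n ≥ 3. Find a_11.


Computing iteratively: 4, 7, 11, 18, 29, 47, 76, 123, 199, 322, 521
a_11 = 521

a_11 = 521


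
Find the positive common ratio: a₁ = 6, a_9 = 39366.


r^(n-1) = aₙ/a₁
r^8 = 39366/6 = 6561
r = 6561^(1/8)
= ±3; taking r > 0 gives r = 3

r = 3


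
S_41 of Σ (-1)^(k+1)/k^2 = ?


S = 1 - 1/4 + 1/9 - 1/16 + 1/25 - 1/36 + 1/49 - 1/64 ± ...
= 0.8228
(Full series converges to +π²/12 ≈ +0.8225)

S_41 = 0.8228


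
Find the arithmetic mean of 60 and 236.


AM = (60 + 236)/2 = 296/2 = 148

AM = 148


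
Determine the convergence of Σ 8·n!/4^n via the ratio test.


aₙ = 8·n!/4^n
a_{n+1}/aₙ = (n+1)!/4^(n+1) × 4^n/n!  (constant 8 cancels)
= (n+1)/4
L = lim(n→∞) (n+1)/4 = ∞
L > 1 → series DIVERGES

Diverges (ratio test: L = ∞ > 1)


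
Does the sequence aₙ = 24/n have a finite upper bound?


a₁ = 24, a₂ = 24/2, a₃ = 24/3, ...
0 < aₙ ≤ 24 for all n ≥ 1
Lower bound: 0, Upper bound: 24
The sequence IS bounded

Bounded (0 < aₙ ≤ 24)


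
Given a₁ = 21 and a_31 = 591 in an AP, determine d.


d = (aₙ - a₁)/(n-1)
= (591 - 21)/(31-1)
= 570/30 = 19

d = 19


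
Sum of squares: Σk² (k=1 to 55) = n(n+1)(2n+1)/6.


n = 55
n(n+1)(2n+1)/6 = 55×56×111/6
= 341880/6 = 56980

Σk² = 56980


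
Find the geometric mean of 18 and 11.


GM = √(18×11) = √198 = 14.0712

GM = 14.0712


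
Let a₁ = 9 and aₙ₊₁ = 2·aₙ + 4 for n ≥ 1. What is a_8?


Computing step by step:
a_1 = 9
a_2 = 22
a_3 = 48
a_4 = 100
a_5 = 204
a_6 = 412
a_7 = 828
a_8 = 1660


a_8 = 1660


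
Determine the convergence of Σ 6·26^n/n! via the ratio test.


aₙ = 6·26^n/n!
a_{n+1}/aₙ = 26^(n+1)/(n+1)! × n!/26^n  (constant 6 cancels)
= 26/(n+1)
L = lim(n→∞) 26/(n+1) = 0
L < 1 → series CONVERGES

Converges (ratio test: L = 0 < 1)


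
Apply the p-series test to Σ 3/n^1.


p-series test: Σ c/n^p converges if p > 1, diverges if p ≤ 1 (constant c > 0 doesn't affect convergence).
p = 1
1 ≤ 1 → DIVERGES

Diverges (p = 1 ≤ 1)


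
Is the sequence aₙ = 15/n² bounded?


a₁ = 15, a₂ = 15/4, a₃ = 15/9, ...
0 < aₙ ≤ 15 for all n ≥ 1
The sequence IS bounded

Bounded (0 < aₙ ≤ 15)


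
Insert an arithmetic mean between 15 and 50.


AM = (15 + 50)/2 = 65/2 = 32.5

AM = 32.5


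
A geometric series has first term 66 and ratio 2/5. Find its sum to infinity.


S∞ = a₁/(1-r) = 66/(1 - 2/5)
= 66/(3/5)
= 110

S∞ = 110


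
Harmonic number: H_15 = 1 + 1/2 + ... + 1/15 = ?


H_15 = 1/1 + 1/2 + 1/3 + ... + 1/15
= 1195757/360360
≈ 3.3182

H_15 = 1195757/360360 ≈ 3.3182


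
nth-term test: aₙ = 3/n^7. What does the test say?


lim(n→∞) 3/n^7 = 0
lim aₙ = 0 → nth-term test is INCONCLUSIVE
(Need other tests; this is actually a convergent p-series with p=7 > 1)

Inconclusive (lim aₙ = 0; need another test)


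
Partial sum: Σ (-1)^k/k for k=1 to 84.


S = -1 + 1/2 - 1/3 + 1/4 - 1/5 + 1/6 - 1/7 + 1/8 ± ...
= -0.6872
(Full series converges to -ln(2) ≈ -0.6931)

S_84 = -0.6872


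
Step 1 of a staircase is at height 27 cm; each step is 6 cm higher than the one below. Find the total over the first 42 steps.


aₙ = 27 + (42-1)×6 = 273
Sₙ = n(a₁+aₙ)/2 = 42×(27+273)/2
= 42×300/2 = 6300

S_42 = 6300


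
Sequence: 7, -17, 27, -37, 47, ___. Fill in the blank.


Pattern: alternating sign, magnitude arithmetic (d=10)
Terms: 7, -17, 27, -37, 47
Next term = -57

Next term = -57


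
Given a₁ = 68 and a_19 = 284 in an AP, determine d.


d = (aₙ - a₁)/(n-1)
= (284 - 68)/(19-1)
= 216/18 = 12

d = 12


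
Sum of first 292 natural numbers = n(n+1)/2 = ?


n(n+1)/2 = 292×293/2 = 85556/2 = 42778

Σk = 42778


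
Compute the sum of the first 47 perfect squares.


n = 47
n(n+1)(2n+1)/6 = 47×48×95/6
= 214320/6 = 35720

Σk² = 35720


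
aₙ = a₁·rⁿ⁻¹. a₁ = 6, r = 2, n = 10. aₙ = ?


aₙ = a₁·r^(n-1)
= 6×2^9
= 6×512
= 3072

a_10 = 3072


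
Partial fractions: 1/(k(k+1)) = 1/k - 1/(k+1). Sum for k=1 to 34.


1/(k(k+1)) = 1/k - 1/(k+1) (partial fractions)
Telescoping: Σ = 1 - 1/35 = 34/35

Sum = 34/35


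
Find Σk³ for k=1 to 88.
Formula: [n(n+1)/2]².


n(n+1)/2 = 88×89/2 = 3916
Σk³ = 3916² = 15335056

Σk³ = 15335056


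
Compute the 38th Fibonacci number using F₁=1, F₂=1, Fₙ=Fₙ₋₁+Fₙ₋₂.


Fibonacci sequence: 1, 1, 2, 3, 5, 8, 13, 21, 34, 55, 89, ...
F(38) = 39088169

F(38) = 39088169


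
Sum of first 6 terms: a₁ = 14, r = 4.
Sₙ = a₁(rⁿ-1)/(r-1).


Sₙ = 14×(4^6 - 1)/(4 - 1)
= 14×(4096 - 1)/3
= 14×4095/3
= 19110

S_6 = 19110


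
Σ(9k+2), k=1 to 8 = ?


Σ(9k+2) = 9·Σk + 2·n
= 9·36 + 2·8
= 324 + 16 = 340

Σ = 340


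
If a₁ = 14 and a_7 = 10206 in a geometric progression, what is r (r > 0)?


r^(n-1) = aₙ/a₁
r^6 = 10206/14 = 729
r = 729^(1/6)
= ±3; taking r > 0 gives r = 3

r = 3


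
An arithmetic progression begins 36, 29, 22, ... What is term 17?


aₙ = a₁ + (n-1)d
= 36 + (17-1)×-7
= 36 - 112
= -76

a_17 = -76


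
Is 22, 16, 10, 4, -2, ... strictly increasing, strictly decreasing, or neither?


Differences: -6, -6, -6, -6
All differences < 0 → strictly DECREASING

Monotonically decreasing


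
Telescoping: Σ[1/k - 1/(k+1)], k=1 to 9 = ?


Telescoping: adjacent terms cancel.
= 1/1 - 1/10
= 1 - 1/10 = 9/10

Sum = 9/10


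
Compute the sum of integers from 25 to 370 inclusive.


Σₖ₌25^370 k = Σₖ₌₁^370 k − Σₖ₌₁^24 k
= 370·371/2 − 24·25/2
= 68635 − 300 = 68335

Σk = 68335


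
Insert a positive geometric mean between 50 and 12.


GM = √(50×12) = √600 = 24.4949

GM = 24.4949


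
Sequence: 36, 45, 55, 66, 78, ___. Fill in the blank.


Pattern: triangular numbers: n(n+1)/2
Terms: 36, 45, 55, 66, 78
Next term = 91

Next term = 91


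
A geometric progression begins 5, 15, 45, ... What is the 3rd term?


aₙ = a₁·r^(n-1)
= 5×3^2
= 5×9
= 45

a_3 = 45


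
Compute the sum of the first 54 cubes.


n(n+1)/2 = 54×55/2 = 1485
Σk³ = 1485² = 2205225

Σk³ = 2205225


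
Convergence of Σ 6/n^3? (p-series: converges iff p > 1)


p-series test: Σ c/n^p converges if p > 1, diverges if p ≤ 1 (constant c > 0 doesn't affect convergence).
p = 3
3 > 1 → CONVERGES

Converges (p = 3 > 1)


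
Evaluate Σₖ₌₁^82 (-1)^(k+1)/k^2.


S = 1 - 1/4 + 1/9 - 1/16 + 1/25 - 1/36 + 1/49 - 1/64 ± ...
= 0.8224
(Full series converges to +π²/12 ≈ +0.8225)

S_82 = 0.8224


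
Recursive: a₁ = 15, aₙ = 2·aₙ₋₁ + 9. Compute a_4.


Computing step by step:
a_1 = 15
a_2 = 39
a_3 = 87
a_4 = 183


a_4 = 183


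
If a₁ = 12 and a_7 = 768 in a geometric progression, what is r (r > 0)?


r^(n-1) = aₙ/a₁
r^6 = 768/12 = 64
r = 64^(1/6)
= ±2; taking r > 0 gives r = 2

r = 2


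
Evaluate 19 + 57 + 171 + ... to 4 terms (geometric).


Sₙ = 19×(3^4 - 1)/(3 - 1)
= 19×(81 - 1)/2
= 19×80/2
= 760

S_4 = 760


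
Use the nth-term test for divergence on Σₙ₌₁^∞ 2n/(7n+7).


lim(n→∞) 2n/(7n+7) = 2/7 = 2/7  (divide numerator and denominator by n)
lim aₙ = 2/7 ≠ 0 → series DIVERGES

Diverges (lim aₙ = 2/7 ≠ 0)


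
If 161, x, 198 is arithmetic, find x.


AM = (161 + 198)/2 = 359/2 = 179.5

AM = 179.5


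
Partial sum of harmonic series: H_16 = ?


H_16 = 1/1 + 1/2 + 1/3 + ... + 1/16
= 2436559/720720
≈ 3.3807

H_16 = 2436559/720720 ≈ 3.3807


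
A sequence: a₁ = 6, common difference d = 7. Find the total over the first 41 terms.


aₙ = 6 + (41-1)×7 = 286
Sₙ = n(a₁+aₙ)/2 = 41×(6+286)/2
= 41×292/2 = 5986

S_41 = 5986


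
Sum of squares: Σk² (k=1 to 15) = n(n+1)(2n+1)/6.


n = 15
n(n+1)(2n+1)/6 = 15×16×31/6
= 7440/6 = 1240

Σk² = 1240


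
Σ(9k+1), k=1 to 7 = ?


Σ(9k+1) = 9·Σk + 1·n
= 9·28 + 1·7
= 252 + 7 = 259

Σ = 259


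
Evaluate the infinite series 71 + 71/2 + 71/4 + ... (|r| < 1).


S∞ = a₁/(1-r) = 71/(1 - 1/2)
= 71/(1/2)
= 142

S∞ = 142


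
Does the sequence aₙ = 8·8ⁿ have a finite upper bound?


aₙ = 8·8ⁿ → as n→∞, aₙ→∞ (since base 8 > 1)
No finite upper bound exists
The sequence is UNBOUNDED

Unbounded (aₙ → ∞ as n → ∞)


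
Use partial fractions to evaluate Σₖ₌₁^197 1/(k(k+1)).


1/(k(k+1)) = 1/k - 1/(k+1) (partial fractions)
Telescoping: Σ = 1 - 1/198 = 197/198

Sum = 197/198


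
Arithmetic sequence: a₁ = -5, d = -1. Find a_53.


aₙ = a₁ + (n-1)d
= -5 + (53-1)×-1
= -5 - 52
= -57

a_53 = -57


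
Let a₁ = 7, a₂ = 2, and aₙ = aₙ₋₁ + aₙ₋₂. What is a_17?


Computing iteratively: 7, 2, 9, 11, 20, 31, 51, 82, 133, 215, 348, 563, ...
a_17 = 6244

a_17 = 6244


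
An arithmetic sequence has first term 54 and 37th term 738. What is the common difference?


d = (aₙ - a₁)/(n-1)
= (738 - 54)/(37-1)
= 684/36 = 19

d = 19


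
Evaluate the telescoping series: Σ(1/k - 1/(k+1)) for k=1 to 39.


Telescoping: adjacent terms cancel.
= 1/1 - 1/40
= 1 - 1/40 = 39/40

Sum = 39/40


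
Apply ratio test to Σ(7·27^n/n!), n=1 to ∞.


aₙ = 7·27^n/n!
a_{n+1}/aₙ = 27^(n+1)/(n+1)! × n!/27^n  (constant 7 cancels)
= 27/(n+1)
L = lim(n→∞) 27/(n+1) = 0
L < 1 → series CONVERGES

Converges (ratio test: L = 0 < 1)


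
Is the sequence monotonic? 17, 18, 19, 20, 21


Differences: 1, 1, 1, 1
All differences > 0 → strictly INCREASING

Monotonically increasing


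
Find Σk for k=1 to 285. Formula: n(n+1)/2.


n(n+1)/2 = 285×286/2 = 81510/2 = 40755

Σk = 40755


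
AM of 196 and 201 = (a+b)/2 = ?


AM = (196 + 201)/2 = 397/2 = 198.5

AM = 198.5


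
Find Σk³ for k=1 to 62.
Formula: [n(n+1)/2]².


n(n+1)/2 = 62×63/2 = 1953
Σk³ = 1953² = 3814209

Σk³ = 3814209


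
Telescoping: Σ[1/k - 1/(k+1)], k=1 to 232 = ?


Telescoping: adjacent terms cancel.
= 1/1 - 1/233
= 1 - 1/233 = 232/233

Sum = 232/233


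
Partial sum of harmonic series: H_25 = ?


H_25 = 1/1 + 1/2 + 1/3 + ... + 1/25
= 34052522467/8923714800
≈ 3.816

H_25 = 34052522467/8923714800 ≈ 3.816


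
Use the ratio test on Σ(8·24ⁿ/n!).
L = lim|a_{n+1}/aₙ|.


aₙ = 8·24^n/n!
a_{n+1}/aₙ = 24^(n+1)/(n+1)! × n!/24^n  (constant 8 cancels)
= 24/(n+1)
L = lim(n→∞) 24/(n+1) = 0
L < 1 → series CONVERGES

Converges (ratio test: L = 0 < 1)


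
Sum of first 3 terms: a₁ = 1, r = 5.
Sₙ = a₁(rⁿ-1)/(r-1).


Sₙ = 1×(5^3 - 1)/(5 - 1)
= 1×(125 - 1)/4
= 1×124/4
= 31

S_3 = 31


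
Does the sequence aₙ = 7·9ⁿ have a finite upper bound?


aₙ = 7·9ⁿ → as n→∞, aₙ→∞ (since base 9 > 1)
No finite upper bound exists
The sequence is UNBOUNDED

Unbounded (aₙ → ∞ as n → ∞)


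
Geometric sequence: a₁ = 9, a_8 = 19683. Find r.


r^(n-1) = aₙ/a₁
r^7 = 19683/9 = 2187
r = 2187^(1/7)
= 3

r = 3


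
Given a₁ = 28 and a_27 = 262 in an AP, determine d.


d = (aₙ - a₁)/(n-1)
= (262 - 28)/(27-1)
= 234/26 = 9

d = 9


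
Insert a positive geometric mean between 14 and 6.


GM = √(14×6) = √84 = 9.1652

GM = 9.1652


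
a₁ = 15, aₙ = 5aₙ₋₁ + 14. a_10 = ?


Computing step by step:
a_1 = 15
a_2 = 89
a_3 = 459
a_4 = 2309
a_5 = 11559
a_6 = 57809
a_7 = 289059
a_8 = 1445309
a_9 = 7226559
a_10 = 36132809


a_10 = 36132809


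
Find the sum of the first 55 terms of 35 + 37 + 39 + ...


aₙ = 35 + (55-1)×2 = 143
Sₙ = n(a₁+aₙ)/2 = 55×(35+143)/2
= 55×178/2 = 4895

S_55 = 4895


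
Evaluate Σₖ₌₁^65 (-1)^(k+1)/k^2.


S = 1 - 1/4 + 1/9 - 1/16 + 1/25 - 1/36 + 1/49 - 1/64 ± ...
= 0.8226
(Full series converges to +π²/12 ≈ +0.8225)

S_65 = 0.8226


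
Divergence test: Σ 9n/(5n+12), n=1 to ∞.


lim(n→∞) 9n/(5n+12) = 9/5 = 9/5  (divide numerator and denominator by n)
lim aₙ = 9/5 ≠ 0 → series DIVERGES

Diverges (lim aₙ = 9/5 ≠ 0)


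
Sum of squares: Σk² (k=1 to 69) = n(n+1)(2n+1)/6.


n = 69
n(n+1)(2n+1)/6 = 69×70×139/6
= 671370/6 = 111895

Σk² = 111895


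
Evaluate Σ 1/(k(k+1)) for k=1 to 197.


1/(k(k+1)) = 1/k - 1/(k+1) (partial fractions)
Telescoping: Σ = 1 - 1/198 = 197/198

Sum = 197/198


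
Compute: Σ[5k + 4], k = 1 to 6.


Σ(5k+4) = 5·Σk + 4·n
= 5·21 + 4·6
= 105 + 24 = 129

Σ = 129


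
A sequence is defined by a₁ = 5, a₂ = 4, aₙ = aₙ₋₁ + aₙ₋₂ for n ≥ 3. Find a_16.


Computing iteratively: 5, 4, 9, 13, 22, 35, 57, 92, 149, 241, 390, 631, ...
a_16 = 4325

a_16 = 4325


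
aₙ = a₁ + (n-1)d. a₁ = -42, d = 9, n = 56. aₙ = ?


aₙ = a₁ + (n-1)d
= -42 + (56-1)×9
= -42 + 495
= 453

a_56 = 453


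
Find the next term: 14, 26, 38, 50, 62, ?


Pattern: arithmetic (d=12)
Terms: 14, 26, 38, 50, 62
Next term = 74

Next term = 74


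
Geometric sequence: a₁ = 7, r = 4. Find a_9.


aₙ = a₁·r^(n-1)
= 7×4^8
= 7×65536
= 458752

a_9 = 458752


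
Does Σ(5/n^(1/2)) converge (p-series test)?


p-series test: Σ c/n^p converges if p > 1, diverges if p ≤ 1 (constant c > 0 doesn't affect convergence).
p = 1/2
1/2 ≤ 1 → DIVERGES

Diverges (p = 1/2 ≤ 1)


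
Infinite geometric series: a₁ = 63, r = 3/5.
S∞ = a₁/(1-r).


S∞ = a₁/(1-r) = 63/(1 - 3/5)
= 63/(2/5)
= 315/2

S∞ = 315/2


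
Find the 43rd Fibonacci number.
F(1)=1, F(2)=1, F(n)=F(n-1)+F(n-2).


Fibonacci sequence: 1, 1, 2, 3, 5, 8, 13, 21, 34, 55, 89, ...
F(43) = 433494437

F(43) = 433494437


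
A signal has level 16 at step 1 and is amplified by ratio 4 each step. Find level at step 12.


aₙ = a₁·r^(n-1)
= 16×4^11
= 16×4194304
= 67108864

a_12 = 67108864


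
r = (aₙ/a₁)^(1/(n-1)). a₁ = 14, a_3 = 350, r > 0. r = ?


r^(n-1) = aₙ/a₁
r^2 = 350/14 = 25
r = 25^(1/2)
= ±5; taking r > 0 gives r = 5

r = 5


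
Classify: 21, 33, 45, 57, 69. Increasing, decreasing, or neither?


Differences: 12, 12, 12, 12
All differences > 0 → strictly INCREASING

Monotonically increasing


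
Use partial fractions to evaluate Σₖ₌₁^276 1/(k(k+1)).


1/(k(k+1)) = 1/k - 1/(k+1) (partial fractions)
Telescoping: Σ = 1 - 1/277 = 276/277

Sum = 276/277


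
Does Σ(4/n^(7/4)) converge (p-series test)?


p-series test: Σ c/n^p converges if p > 1, diverges if p ≤ 1 (constant c > 0 doesn't affect convergence).
p = 7/4
7/4 > 1 → CONVERGES

Converges (p = 7/4 > 1)


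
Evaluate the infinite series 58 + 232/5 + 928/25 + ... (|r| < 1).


S∞ = a₁/(1-r) = 58/(1 - 4/5)
= 58/(1/5)
= 290

S∞ = 290


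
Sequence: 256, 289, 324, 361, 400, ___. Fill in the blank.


Pattern: perfect squares: n²
Terms: 256, 289, 324, 361, 400
Next term = 441

Next term = 441


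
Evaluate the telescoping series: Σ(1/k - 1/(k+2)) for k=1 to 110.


Telescoping with gap 2: two head and two tail terms survive.
= (1 + 1/2) - (1/111 + 1/112)
= 3/2 - 1/111 - 1/112 = 18425/12432

Sum = 18425/12432


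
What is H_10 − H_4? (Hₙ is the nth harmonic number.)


Σₖ₌5^10 1/k = 1/5 + 1/6 + 1/7 + 1/8 + 1/9 + 1/10
= 2131/2520
≈ 0.8456

Sum = 2131/2520 ≈ 0.8456


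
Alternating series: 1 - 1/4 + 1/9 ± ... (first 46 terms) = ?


S = 1 - 1/4 + 1/9 - 1/16 + 1/25 - 1/36 + 1/49 - 1/64 ± ...
= 0.8222
(Full series converges to +π²/12 ≈ +0.8225)

S_46 = 0.8222


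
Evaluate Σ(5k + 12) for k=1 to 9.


Σ(5k+12) = 5·Σk + 12·n
= 5·45 + 12·9
= 225 + 108 = 333

Σ = 333


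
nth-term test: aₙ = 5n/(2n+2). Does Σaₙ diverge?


lim(n→∞) 5n/(2n+2) = 5/2 = 5/2  (divide numerator and denominator by n)
lim aₙ = 5/2 ≠ 0 → series DIVERGES

Diverges (lim aₙ = 5/2 ≠ 0)


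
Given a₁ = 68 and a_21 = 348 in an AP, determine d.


d = (aₙ - a₁)/(n-1)
= (348 - 68)/(21-1)
= 280/20 = 14

d = 14


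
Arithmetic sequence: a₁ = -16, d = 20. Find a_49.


aₙ = a₁ + (n-1)d
= -16 + (49-1)×20
= -16 + 960
= 944

a_49 = 944


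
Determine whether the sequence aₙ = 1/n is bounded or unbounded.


a₁ = 1, a₂ = 1/2, a₃ = 1/3, ...
0 < aₙ ≤ 1 for all n ≥ 1
Lower bound: 0, Upper bound: 1
The sequence IS bounded

Bounded (0 < aₙ ≤ 1)


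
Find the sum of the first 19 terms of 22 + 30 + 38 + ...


aₙ = 22 + (19-1)×8 = 166
Sₙ = n(a₁+aₙ)/2 = 19×(22+166)/2
= 19×188/2 = 1786

S_19 = 1786


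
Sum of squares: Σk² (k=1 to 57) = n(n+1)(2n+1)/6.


n = 57
n(n+1)(2n+1)/6 = 57×58×115/6
= 380190/6 = 63365

Σk² = 63365


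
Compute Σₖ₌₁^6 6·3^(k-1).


Sₙ = 6×(3^6 - 1)/(3 - 1)
= 6×(729 - 1)/2
= 6×728/2
= 2184

S_6 = 2184


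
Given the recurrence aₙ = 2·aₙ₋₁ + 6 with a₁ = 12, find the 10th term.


Computing step by step:
a_1 = 12
a_2 = 30
a_3 = 66
a_4 = 138
a_5 = 282
a_6 = 570
a_7 = 1146
a_8 = 2298
a_9 = 4602
a_10 = 9210


a_10 = 9210


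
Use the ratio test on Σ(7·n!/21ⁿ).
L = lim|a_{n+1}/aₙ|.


aₙ = 7·n!/21^n
a_{n+1}/aₙ = (n+1)!/21^(n+1) × 21^n/n!  (constant 7 cancels)
= (n+1)/21
L = lim(n→∞) (n+1)/21 = ∞
L > 1 → series DIVERGES

Diverges (ratio test: L = ∞ > 1)


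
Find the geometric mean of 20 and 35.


GM = √(20×35) = √700 = 26.4575

GM = 26.4575


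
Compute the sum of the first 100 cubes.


n(n+1)/2 = 100×101/2 = 5050
Σk³ = 5050² = 25502500

Σk³ = 25502500


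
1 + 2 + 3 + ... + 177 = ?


n(n+1)/2 = 177×178/2 = 31506/2 = 15753

Σk = 15753


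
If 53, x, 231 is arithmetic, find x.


AM = (53 + 231)/2 = 284/2 = 142

AM = 142


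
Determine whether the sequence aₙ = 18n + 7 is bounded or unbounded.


aₙ = 18n + 7 → as n→∞, aₙ→∞
No finite upper bound exists
The sequence is UNBOUNDED

Unbounded (aₙ → ∞ as n → ∞)


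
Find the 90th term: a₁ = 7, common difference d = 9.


aₙ = a₁ + (n-1)d
= 7 + (90-1)×9
= 7 + 801
= 808

a_90 = 808


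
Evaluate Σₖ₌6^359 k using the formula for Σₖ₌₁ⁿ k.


Σₖ₌6^359 k = Σₖ₌₁^359 k − Σₖ₌₁^5 k
= 359·360/2 − 5·6/2
= 64620 − 15 = 64605

Σk = 64605


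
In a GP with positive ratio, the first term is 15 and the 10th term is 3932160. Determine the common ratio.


r^(n-1) = aₙ/a₁
r^9 = 3932160/15 = 262144
r = 262144^(1/9)
= 4

r = 4


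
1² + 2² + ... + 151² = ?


n = 151
n(n+1)(2n+1)/6 = 151×152×303/6
= 6954456/6 = 1159076

Σk² = 1159076


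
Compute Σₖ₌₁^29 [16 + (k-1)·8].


aₙ = 16 + (29-1)×8 = 240
Sₙ = n(a₁+aₙ)/2 = 29×(16+240)/2
= 29×256/2 = 3712

S_29 = 3712


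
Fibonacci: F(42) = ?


Fibonacci sequence: 1, 1, 2, 3, 5, 8, 13, 21, 34, 55, 89, ...
F(42) = 267914296

F(42) = 267914296


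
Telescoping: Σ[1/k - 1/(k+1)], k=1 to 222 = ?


Telescoping: adjacent terms cancel.
= 1/1 - 1/223
= 1 - 1/223 = 222/223

Sum = 222/223


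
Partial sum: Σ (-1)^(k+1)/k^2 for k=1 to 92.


S = 1 - 1/4 + 1/9 - 1/16 + 1/25 - 1/36 + 1/49 - 1/64 ± ...
= 0.8224
(Full series converges to +π²/12 ≈ +0.8225)

S_92 = 0.8224


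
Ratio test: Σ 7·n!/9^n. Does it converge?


aₙ = 7·n!/9^n
a_{n+1}/aₙ = (n+1)!/9^(n+1) × 9^n/n!  (constant 7 cancels)
= (n+1)/9
L = lim(n→∞) (n+1)/9 = ∞
L > 1 → series DIVERGES

Diverges (ratio test: L = ∞ > 1)


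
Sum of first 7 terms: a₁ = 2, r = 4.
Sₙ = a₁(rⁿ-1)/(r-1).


Sₙ = 2×(4^7 - 1)/(4 - 1)
= 2×(16384 - 1)/3
= 2×16383/3
= 10922

S_7 = 10922


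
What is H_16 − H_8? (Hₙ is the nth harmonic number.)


Σₖ₌9^16 1/k = 1/9 + 1/10 + 1/11 + 1/12 + 1/13 + 1/14 + 1/15 + 1/16
= 95549/144144
≈ 0.6629

Sum = 95549/144144 ≈ 0.6629


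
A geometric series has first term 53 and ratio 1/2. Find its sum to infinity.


S∞ = a₁/(1-r) = 53/(1 - 1/2)
= 53/(1/2)
= 106

S∞ = 106


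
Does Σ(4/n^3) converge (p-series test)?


p-series test: Σ c/n^p converges if p > 1, diverges if p ≤ 1 (constant c > 0 doesn't affect convergence).
p = 3
3 > 1 → CONVERGES

Converges (p = 3 > 1)


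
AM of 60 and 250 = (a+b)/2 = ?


AM = (60 + 250)/2 = 310/2 = 155

AM = 155


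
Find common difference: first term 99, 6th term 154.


d = (aₙ - a₁)/(n-1)
= (154 - 99)/(6-1)
= 55/5 = 11

d = 11


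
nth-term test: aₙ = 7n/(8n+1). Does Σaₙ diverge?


lim(n→∞) 7n/(8n+1) = 7/8 = 7/8  (divide numerator and denominator by n)
lim aₙ = 7/8 ≠ 0 → series DIVERGES

Diverges (lim aₙ = 7/8 ≠ 0)


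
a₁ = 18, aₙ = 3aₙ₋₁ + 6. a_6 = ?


Computing step by step:
a_1 = 18
a_2 = 60
a_3 = 186
a_4 = 564
a_5 = 1698
a_6 = 5100


a_6 = 5100


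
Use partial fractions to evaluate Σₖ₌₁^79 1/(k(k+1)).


1/(k(k+1)) = 1/k - 1/(k+1) (partial fractions)
Telescoping: Σ = 1 - 1/80 = 79/80

Sum = 79/80


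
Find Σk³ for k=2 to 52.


Σₖ₌2^52 k³ = [52·53/2]² − [1·2/2]²
= 1898884 − 1 = 1898883

Σk³ = 1898883


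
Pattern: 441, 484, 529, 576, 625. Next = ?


Pattern: perfect squares: n²
Terms: 441, 484, 529, 576, 625
Next term = 676

Next term = 676


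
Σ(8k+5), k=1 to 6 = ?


Σ(8k+5) = 8·Σk + 5·n
= 8·21 + 5·6
= 168 + 30 = 198

Σ = 198


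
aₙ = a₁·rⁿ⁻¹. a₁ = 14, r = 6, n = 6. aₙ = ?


aₙ = a₁·r^(n-1)
= 14×6^5
= 14×7776
= 108864

a_6 = 108864


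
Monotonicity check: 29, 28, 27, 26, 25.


Differences: -1, -1, -1, -1
All differences < 0 → strictly DECREASING

Monotonically decreasing


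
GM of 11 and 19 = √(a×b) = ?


GM = √(11×19) = √209 = 14.4568

GM = 14.4568


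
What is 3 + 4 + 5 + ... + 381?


Σₖ₌3^381 k = Σₖ₌₁^381 k − Σₖ₌₁^2 k
= 381·382/2 − 2·3/2
= 72771 − 3 = 72768

Σk = 72768


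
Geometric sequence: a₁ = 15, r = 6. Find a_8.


aₙ = a₁·r^(n-1)
= 15×6^7
= 15×279936
= 4199040

a_8 = 4199040
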